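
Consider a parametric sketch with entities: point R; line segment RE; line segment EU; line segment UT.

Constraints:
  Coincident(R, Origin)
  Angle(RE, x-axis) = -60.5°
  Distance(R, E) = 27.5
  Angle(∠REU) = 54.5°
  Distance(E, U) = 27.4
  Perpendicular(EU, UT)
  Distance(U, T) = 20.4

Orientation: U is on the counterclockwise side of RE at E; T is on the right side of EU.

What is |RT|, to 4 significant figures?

44.29

R is at the origin; RE runs at -60.5° with length 27.5, so E = 27.5·(cos -60.5°, sin -60.5°) = (13.54, -23.93). ∠REU = 54.5°, so EU runs at -60.5° + (180° − 54.5°) = 65.00° from the x-axis; with |EU| = 27.4, U = E + 27.4·(cos 65.00°, sin 65.00°) = (25.12, 0.8981). The perpendicularity gives UT at right angles to EU; with |UT| = 20.4 on the right of EU, T = U + 20.4·(0.9063, -0.4226) = (43.61, -7.723). Then |RT| = |T − R| = 44.29.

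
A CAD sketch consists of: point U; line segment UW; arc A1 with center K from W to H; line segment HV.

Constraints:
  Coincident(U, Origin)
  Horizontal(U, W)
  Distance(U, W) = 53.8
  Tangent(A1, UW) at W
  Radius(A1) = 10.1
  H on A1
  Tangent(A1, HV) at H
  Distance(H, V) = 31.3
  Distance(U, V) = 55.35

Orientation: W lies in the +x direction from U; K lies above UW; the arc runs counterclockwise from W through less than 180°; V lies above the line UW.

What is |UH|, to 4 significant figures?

63.34

Checks: U.y = 0.00, W.y = 0.00 ✓; |KH| = 10.10 ✓; ∠(KH, HV) = 90.00° ✓; |HV| = 31.30 ✓; |UV| = 55.35 ✓.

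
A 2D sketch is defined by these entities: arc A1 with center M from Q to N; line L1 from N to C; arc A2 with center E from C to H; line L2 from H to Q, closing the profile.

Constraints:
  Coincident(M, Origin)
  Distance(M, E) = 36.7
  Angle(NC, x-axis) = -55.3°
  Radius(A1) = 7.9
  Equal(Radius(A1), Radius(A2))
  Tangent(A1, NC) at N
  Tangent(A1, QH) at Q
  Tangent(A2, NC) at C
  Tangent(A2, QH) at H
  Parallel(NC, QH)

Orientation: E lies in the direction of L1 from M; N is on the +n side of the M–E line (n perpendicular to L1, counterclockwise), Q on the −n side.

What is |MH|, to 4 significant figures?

37.54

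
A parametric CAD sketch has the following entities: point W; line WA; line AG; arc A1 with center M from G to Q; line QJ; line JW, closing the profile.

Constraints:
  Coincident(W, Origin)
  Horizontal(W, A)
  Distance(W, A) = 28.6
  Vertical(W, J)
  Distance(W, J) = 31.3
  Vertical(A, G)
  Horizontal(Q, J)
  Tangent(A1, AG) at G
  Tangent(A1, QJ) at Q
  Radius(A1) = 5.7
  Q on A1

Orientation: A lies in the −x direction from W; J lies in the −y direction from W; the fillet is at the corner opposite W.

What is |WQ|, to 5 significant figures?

38.783

W is at the origin; W and A share the same y with |WA| = 28.6 and A on the −x side, so A = (-28.600, 0.0000). W and J share the same x with |WJ| = 31.3 and J on the −y side, so J = (0.0000, -31.300). The virtual corner opposite W is at (-28.600, -31.300). Tangency of A1 to AG means the radius MG is perpendicular to AG and since A1 is tangent to QJ there, MQ ⟂ QJ, with radius 5.7, so the center M sits 5.7 in from both sides at M = (-22.900, -25.600). That places the tangent points at G = (-28.600, -25.600) on AG and Q = (-22.900, -31.300) on QJ. Then |WQ| = |Q − W| = 38.783.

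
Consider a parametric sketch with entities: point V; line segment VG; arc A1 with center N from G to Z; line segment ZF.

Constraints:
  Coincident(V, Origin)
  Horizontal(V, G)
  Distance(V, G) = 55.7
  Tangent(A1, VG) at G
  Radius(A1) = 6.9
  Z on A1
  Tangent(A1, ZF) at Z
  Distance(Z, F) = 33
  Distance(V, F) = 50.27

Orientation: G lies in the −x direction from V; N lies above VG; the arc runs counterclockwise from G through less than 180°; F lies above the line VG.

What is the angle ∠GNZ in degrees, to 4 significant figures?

67.04°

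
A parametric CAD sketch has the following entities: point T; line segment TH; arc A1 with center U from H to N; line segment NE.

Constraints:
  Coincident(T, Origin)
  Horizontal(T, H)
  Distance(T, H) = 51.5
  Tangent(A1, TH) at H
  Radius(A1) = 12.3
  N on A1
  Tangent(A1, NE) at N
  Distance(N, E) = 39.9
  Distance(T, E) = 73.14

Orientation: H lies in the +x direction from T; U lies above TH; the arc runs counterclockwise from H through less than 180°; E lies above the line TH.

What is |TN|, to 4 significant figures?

65.18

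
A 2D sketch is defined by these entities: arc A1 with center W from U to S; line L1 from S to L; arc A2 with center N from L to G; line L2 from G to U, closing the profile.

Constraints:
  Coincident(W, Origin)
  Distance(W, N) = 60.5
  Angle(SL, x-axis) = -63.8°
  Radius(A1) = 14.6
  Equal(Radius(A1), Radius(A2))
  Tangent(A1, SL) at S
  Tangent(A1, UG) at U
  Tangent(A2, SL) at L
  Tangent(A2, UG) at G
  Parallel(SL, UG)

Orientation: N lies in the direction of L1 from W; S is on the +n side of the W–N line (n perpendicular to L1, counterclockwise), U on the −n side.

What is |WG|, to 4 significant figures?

62.24

The slot axis is L1's direction at -63.8°, so u = (cos -63.8°, sin -63.8°) = (0.4415, -0.8973) and n = (−sin -63.8°, cos -63.8°) = (0.8973, 0.4415). W is at the origin and N lies 60.5 along u from W, so N = 60.5·u = (26.71, -54.28). Tangency of A1 to both parallel lines with radius 14.6 puts S and U at W ± 14.6·n: S = (13.10, 6.446), U = (-13.10, -6.446). Equal radii place L and G the same way about N: L = N + 14.6·n = (39.81, -47.84), G = N − 14.6·n = (13.61, -60.73). Then |WG| = |G − W| = 62.24.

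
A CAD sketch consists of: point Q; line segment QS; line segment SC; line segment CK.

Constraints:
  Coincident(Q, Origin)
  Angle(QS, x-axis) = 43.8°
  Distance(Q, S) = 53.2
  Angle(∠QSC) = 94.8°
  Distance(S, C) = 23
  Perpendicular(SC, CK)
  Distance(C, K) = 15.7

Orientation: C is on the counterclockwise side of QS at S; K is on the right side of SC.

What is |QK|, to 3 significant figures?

74.0

Q is at the origin; QS runs at 43.8° with length 53.2, so S = 53.2·(cos 43.8°, sin 43.8°) = (38.4, 36.8). ∠QSC = 94.8°, so SC runs at 43.8° + (180° − 94.8°) = 129° from the x-axis; with |SC| = 23.0, C = S + 23.0·(cos 129°, sin 129°) = (23.9, 54.7). The perpendicularity gives CK at right angles to SC; with |CK| = 15.7 on the right of SC, K = C + 15.7·(0.777, 0.629) = (36.1, 64.6). Then |QK| = |K − Q| = 74.0.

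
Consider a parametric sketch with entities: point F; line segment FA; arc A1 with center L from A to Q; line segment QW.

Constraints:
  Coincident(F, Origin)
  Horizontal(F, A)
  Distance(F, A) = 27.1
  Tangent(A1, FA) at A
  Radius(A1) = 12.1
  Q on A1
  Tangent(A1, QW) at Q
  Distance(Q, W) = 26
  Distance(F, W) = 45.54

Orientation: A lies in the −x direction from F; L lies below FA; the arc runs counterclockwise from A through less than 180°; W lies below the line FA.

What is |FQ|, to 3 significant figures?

41.6

Checks: |LQ| = 12.10 ✓; ∠(LQ, QW) = 90.00° ✓; |QW| = 26.00 ✓; |FW| = 45.54 ✓.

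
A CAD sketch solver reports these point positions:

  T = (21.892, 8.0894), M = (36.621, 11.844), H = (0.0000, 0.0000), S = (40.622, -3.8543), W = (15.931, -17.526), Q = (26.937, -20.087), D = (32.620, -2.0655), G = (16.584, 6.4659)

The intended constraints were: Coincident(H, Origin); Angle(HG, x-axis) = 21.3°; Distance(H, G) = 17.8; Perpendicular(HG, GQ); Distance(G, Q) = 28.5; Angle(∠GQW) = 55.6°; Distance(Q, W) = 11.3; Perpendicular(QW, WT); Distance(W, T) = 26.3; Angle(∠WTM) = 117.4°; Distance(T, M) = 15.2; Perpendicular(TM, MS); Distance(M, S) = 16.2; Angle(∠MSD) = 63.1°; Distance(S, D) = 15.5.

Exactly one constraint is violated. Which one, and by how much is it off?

Distance(S, D) = 15.5 — off by 7.30.

H = (0.00, 0.00) ✓; HG at 21.30° ✓; |HG| = 17.80 ✓; ∠(HG, GQ) = 90.00° ✓; |GQ| = 28.50 ✓; ∠GQW = 55.60° ✓; |QW| = 11.30 ✓; ∠(QW, WT) = 90.00° ✓; |WT| = 26.30 ✓; ∠WTM = 117.4° ✓; |TM| = 15.20 ✓; ∠(TM, MS) = 90.00° ✓; |MS| = 16.20 ✓; ∠MSD = 63.10° ✓; |SD| = 8.200 ✗.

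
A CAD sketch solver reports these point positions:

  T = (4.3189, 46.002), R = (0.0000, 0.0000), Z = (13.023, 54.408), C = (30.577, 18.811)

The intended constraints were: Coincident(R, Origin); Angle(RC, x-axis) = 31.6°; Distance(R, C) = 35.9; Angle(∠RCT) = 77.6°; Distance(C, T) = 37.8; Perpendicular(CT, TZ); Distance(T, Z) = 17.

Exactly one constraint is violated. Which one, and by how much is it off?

Distance(T, Z) = 17 — off by 4.90.

R = (0.00, 0.00) ✓; RC at 31.60° ✓; |RC| = 35.90 ✓; ∠RCT = 77.60° ✓; |CT| = 37.80 ✓; ∠(CT, TZ) = 90.00° ✓; |TZ| = 12.10 ✗.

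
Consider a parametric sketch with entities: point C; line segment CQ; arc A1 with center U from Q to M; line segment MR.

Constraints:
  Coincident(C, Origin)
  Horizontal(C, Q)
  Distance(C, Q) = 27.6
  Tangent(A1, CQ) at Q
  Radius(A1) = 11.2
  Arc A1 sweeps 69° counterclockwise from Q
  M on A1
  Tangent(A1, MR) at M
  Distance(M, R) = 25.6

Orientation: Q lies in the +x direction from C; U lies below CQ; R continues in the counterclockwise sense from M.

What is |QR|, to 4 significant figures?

36.77

C is at the origin; C and Q share the same y with |CQ| = 27.6 and Q on the +x side, so Q = (27.60, 0.000). The tangent condition forces UQ to be normal to CQ, so U = Q + (0, -11.2) = (27.60, -11.20). On A1, Q sits at bearing 90° from U; a 69° counterclockwise sweep puts M at bearing 159°, so M = U + 11.2·(cos 159°, sin 159°) = (17.14, -7.186). A1 meets MR tangentially, so UM is at right angles to MR, so MR runs along (−sin 159°, cos 159°); with |MR| = 25.6, R = (7.970, -31.09). Then |QR| = |R − Q| = 36.77.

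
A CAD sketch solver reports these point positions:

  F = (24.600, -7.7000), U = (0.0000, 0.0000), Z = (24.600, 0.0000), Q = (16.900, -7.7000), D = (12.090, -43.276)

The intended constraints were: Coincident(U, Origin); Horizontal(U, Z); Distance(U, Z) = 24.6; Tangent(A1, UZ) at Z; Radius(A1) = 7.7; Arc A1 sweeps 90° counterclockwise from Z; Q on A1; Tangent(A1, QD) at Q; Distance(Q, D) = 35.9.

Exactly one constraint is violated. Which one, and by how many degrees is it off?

Tangent(A1, QD) at Q — off by 7.70°.

U = (0.00, 0.00) ✓; U.y = 0.00, Z.y = 0.00 ✓; |UZ| = 24.60 ✓; ∠(FZ, ZU) = 90.00° ✓; |FZ| = 7.700 ✓; bearing(F→Q) − bearing(F→Z) = 90.00° ✓; |FQ| = 7.700 ✓; ∠(FQ, QD) = 97.70° ✗; |QD| = 35.90 ✓.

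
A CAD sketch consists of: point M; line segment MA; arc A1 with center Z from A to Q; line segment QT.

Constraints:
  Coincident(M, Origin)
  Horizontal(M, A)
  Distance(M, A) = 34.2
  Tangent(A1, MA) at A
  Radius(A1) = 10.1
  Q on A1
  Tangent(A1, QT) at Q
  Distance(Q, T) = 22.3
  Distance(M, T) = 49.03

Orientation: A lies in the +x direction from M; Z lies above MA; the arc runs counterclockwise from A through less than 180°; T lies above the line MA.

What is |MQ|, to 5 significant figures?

45.708

M is at the origin; MA is horizontal with |MA| = 34.2 and A on the +x side, so A = (34.200, 0.0000). A1 meets MA tangentially, so ZA is at right angles to MA, so Z = A + (0, 10.1) = (34.200, 10.100). Since ZQ ⟂ QT (tangency), |ZT| = √(10.1² + 22.3²) = 24.481 regardless of where Q sits on A1. So T lies on both circle(M, 49.03) and circle(Z, 24.481); the above-MA intersection is T = (34.765, 34.574). Q is the foot of the tangent from T: Q = (43.494, 14.054).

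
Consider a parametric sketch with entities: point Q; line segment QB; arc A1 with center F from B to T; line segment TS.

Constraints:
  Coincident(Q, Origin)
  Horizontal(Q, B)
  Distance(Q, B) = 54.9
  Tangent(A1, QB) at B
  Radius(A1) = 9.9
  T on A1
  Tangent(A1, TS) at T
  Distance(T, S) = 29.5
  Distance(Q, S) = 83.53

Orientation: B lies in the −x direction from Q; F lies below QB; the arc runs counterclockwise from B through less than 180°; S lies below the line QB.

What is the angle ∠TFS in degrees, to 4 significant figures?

71.45°

Q is at the origin; Q and B share the same y with |QB| = 54.9 and B on the −x side, so B = (-54.90, 0.000). A1 meets QB tangentially, so FB is at right angles to QB, so F = B + (0, -9.9) = (-54.90, -9.900). Since FT ⟂ TS (tangency), |FS| = √(9.9² + 29.5²) = 31.12 regardless of where T sits on A1. So S lies on both circle(Q, 83.53) and circle(F, 31.12); the below-QB intersection is S = (-77.41, -31.38). T is the foot of the tangent from S: T = (-63.66, -5.285).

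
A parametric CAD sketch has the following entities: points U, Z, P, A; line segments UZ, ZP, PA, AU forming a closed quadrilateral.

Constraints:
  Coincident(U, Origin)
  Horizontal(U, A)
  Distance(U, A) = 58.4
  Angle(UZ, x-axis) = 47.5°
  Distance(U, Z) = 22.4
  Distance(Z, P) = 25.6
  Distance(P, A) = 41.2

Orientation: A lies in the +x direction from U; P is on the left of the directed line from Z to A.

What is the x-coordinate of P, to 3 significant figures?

34.3

Checks: |ZP| = 25.60 ✓; |PA| = 41.20 ✓.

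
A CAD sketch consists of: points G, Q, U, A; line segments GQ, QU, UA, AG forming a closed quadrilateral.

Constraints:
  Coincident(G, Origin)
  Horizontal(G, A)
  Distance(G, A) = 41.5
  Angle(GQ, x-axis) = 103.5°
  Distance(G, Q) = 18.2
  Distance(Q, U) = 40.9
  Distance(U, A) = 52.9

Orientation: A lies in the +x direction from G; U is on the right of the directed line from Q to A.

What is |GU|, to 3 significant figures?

23.9

G is at the origin; GA is horizontal with |GA| = 41.5 and A in +x, so A = (41.5, 0). GQ runs at 103.5° with |GQ| = 18.2, so Q = (-4.25, 17.7). U is determined by |QU| = 40.9 and |UA| = 52.9 together: it lies at the intersection of circle(Q, 40.9) and circle(A, 52.9). With |QA| = 49.1, the foot of the radical line on QA is 13.1 from Q and the perpendicular offset is √(40.9² − 13.1²) = 38.8. Taking the right-of-QA solution: U = (-6.06, -23.2).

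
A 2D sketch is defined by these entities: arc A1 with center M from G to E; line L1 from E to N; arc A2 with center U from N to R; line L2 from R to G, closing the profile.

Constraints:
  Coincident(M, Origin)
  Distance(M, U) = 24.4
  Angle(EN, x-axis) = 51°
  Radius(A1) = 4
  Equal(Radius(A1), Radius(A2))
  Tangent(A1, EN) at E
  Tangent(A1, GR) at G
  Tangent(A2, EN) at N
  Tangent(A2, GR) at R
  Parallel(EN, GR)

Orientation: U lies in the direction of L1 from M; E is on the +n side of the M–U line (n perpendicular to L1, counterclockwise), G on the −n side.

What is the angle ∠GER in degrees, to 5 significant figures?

71.847°

The slot axis is L1's direction at 51.0°, so u = (cos 51.0°, sin 51.0°) = (0.62932, 0.77715) and n = (−sin 51.0°, cos 51.0°) = (-0.77715, 0.62932). M is at the origin and U lies 24.4 along u from M, so U = 24.4·u = (15.355, 18.962). Tangency of A1 to both parallel lines with radius 4.0 puts E and G at M ± 4.0·n: E = (-3.1086, 2.5173), G = (3.1086, -2.5173). Equal radii place N and R the same way about U: N = U + 4.0·n = (12.247, 21.480), R = U − 4.0·n = (18.464, 16.445). Then cos ∠GER = EG·ER / (|EG||ER|), giving 71.847°.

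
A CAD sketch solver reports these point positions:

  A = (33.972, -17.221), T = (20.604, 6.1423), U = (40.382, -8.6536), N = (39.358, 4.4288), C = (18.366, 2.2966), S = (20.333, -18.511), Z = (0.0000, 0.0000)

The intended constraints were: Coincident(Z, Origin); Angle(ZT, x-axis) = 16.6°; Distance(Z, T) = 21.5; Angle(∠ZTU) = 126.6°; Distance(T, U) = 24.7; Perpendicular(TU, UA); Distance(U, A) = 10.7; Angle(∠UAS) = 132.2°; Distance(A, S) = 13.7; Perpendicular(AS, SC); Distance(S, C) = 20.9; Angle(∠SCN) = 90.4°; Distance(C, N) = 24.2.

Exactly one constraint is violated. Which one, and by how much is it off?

Distance(C, N) = 24.2 — off by 3.10.

Z = (0.00, 0.00) ✓; ZT at 16.60° ✓; |ZT| = 21.50 ✓; ∠ZTU = 126.6° ✓; |TU| = 24.70 ✓; ∠(TU, UA) = 90.00° ✓; |UA| = 10.70 ✓; ∠UAS = 132.2° ✓; |AS| = 13.70 ✓; ∠(AS, SC) = 90.00° ✓; |SC| = 20.90 ✓; ∠SCN = 90.40° ✓; |CN| = 21.10 ✗.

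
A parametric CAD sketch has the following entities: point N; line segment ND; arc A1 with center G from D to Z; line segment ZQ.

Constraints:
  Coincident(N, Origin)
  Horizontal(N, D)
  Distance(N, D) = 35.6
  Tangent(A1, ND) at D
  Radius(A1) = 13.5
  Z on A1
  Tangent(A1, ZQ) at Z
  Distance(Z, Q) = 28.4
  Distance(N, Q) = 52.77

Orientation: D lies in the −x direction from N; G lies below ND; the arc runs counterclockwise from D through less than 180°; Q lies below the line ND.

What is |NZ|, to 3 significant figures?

51.1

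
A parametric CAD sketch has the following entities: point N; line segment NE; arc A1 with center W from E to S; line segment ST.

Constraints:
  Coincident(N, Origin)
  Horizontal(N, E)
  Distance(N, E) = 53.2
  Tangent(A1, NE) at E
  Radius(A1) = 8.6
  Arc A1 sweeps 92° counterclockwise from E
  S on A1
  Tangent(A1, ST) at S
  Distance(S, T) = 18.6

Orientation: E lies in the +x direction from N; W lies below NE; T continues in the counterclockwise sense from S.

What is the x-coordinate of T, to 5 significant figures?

45.254

On A1, E sits at bearing 90° from W; a 92° counterclockwise sweep puts S at bearing 182°, so S = W + 8.6·(cos 182°, sin 182°) = (44.605, -8.9001). Since A1 is tangent to ST there, WS ⟂ ST, so ST runs along (−sin 182°, cos 182°); with |ST| = 18.6, T = (45.254, -27.489). So T.x = 45.254.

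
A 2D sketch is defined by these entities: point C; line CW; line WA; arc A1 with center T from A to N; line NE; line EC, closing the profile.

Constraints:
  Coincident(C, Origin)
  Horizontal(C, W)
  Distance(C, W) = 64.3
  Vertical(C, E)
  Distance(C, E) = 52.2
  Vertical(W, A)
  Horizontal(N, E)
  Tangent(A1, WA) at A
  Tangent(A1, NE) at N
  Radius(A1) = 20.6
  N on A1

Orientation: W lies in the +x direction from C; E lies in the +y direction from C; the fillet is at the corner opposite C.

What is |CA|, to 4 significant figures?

71.65

The virtual corner opposite C is at (64.30, 52.20). Since A1 is tangent to WA there, TA ⟂ WA and since A1 is tangent to NE there, TN ⟂ NE, with radius 20.6, so the center T sits 20.6 in from both sides at T = (43.70, 31.60). That places the tangent points at A = (64.30, 31.60) on WA and N = (43.70, 52.20) on NE. Then |CA| = |A − C| = 71.65.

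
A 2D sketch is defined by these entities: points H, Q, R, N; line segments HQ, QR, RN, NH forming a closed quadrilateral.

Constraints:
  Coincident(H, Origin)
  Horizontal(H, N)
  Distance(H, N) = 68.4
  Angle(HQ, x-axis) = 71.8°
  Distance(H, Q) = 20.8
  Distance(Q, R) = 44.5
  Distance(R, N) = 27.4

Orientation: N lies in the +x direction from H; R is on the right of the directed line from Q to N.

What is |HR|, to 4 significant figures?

42.55

Checks: |QR| = 44.50 ✓; |RN| = 27.40 ✓.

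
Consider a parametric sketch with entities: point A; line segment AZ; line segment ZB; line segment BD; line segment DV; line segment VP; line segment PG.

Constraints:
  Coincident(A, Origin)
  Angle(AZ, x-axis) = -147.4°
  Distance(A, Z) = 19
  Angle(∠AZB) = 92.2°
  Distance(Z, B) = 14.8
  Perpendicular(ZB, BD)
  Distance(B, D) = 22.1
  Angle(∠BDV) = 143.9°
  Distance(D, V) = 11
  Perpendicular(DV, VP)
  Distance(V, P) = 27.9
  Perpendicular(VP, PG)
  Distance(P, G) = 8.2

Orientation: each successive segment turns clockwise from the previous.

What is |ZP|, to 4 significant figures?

20.35

A is at the origin; AZ runs at -147.4° with length 19.0, so Z = (-16.01, -10.24). ∠AZB = 92.2° gives ZB at 124.8° from the x-axis; with |ZB| = 14.8, B = (-24.45, 1.916). ZB ⟂ BD, so BD runs at 34.80°; with |BD| = 22.1, D = (-6.306, 14.53). ∠BDV = 143.9° gives DV at -1.300° from the x-axis; with |DV| = 11.0, V = (4.691, 14.28). DV is perpendicular to VP, so VP runs at -91.30°; with |VP| = 27.9, P = (4.058, -13.61). Then |ZP| = |P − Z| = 20.35.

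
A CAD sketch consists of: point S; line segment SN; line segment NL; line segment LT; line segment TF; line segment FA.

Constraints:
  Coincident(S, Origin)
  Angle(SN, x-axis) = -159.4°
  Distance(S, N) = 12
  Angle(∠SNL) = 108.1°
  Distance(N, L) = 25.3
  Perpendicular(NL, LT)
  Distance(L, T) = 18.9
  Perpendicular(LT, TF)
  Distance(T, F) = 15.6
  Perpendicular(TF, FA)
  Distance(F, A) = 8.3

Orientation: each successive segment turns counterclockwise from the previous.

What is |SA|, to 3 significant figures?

13.5

S is at the origin; SN runs at -159.4° with length 12.0, so N = (-11.2, -4.22). ∠SNL = 108.1° gives NL at -87.5° from the x-axis; with |NL| = 25.3, L = (-10.1, -29.5). NL is perpendicular to LT, so LT runs at 2.50°; with |LT| = 18.9, T = (8.75, -28.7). The perpendicularity gives TF at right angles to LT, so TF runs at 92.5°; with |TF| = 15.6, F = (8.07, -13.1). The perpendicularity gives FA at right angles to TF, so FA runs at -178°; with |FA| = 8.3, A = (-0.220, -13.5). Then |SA| = |A − S| = 13.5.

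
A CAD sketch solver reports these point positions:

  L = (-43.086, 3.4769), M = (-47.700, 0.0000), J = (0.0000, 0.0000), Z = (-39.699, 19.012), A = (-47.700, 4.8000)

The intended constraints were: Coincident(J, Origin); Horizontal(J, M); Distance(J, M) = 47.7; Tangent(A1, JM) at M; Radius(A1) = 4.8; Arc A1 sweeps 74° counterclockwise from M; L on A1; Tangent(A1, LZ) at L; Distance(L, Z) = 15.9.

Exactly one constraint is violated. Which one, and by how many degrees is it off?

Tangent(A1, LZ) at L — off by 3.70°.

J = (0.00, 0.00) ✓; J.y = 0.00, M.y = 0.00 ✓; |JM| = 47.70 ✓; ∠(AM, MJ) = 90.00° ✓; |AM| = 4.800 ✓; bearing(A→L) − bearing(A→M) = 74.00° ✓; |AL| = 4.800 ✓; ∠(AL, LZ) = 86.30° ✗; |LZ| = 15.90 ✓.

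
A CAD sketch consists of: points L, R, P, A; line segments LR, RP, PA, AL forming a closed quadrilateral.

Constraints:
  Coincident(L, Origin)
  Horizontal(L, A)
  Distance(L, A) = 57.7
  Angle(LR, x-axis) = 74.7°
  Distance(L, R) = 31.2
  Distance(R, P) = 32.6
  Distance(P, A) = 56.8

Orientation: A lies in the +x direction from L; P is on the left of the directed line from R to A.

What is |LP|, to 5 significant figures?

60.952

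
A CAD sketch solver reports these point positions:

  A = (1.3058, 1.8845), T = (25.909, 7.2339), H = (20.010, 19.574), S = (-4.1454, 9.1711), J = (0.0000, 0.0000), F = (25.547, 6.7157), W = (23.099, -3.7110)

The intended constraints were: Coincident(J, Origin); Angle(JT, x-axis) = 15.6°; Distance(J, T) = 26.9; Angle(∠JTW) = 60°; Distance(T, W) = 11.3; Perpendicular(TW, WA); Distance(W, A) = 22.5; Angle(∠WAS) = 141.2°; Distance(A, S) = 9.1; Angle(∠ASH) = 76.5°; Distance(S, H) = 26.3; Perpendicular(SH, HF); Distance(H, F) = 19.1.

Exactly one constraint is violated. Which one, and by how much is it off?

Distance(H, F) = 19.1 — off by 5.10.

J = (0.00, 0.00) ✓; JT at 15.60° ✓; |JT| = 26.90 ✓; ∠JTW = 60.00° ✓; |TW| = 11.30 ✓; ∠(TW, WA) = 90.00° ✓; |WA| = 22.50 ✓; ∠WAS = 141.2° ✓; |AS| = 9.100 ✓; ∠ASH = 76.50° ✓; |SH| = 26.30 ✓; ∠(SH, HF) = 90.00° ✓; |HF| = 14.00 ✗.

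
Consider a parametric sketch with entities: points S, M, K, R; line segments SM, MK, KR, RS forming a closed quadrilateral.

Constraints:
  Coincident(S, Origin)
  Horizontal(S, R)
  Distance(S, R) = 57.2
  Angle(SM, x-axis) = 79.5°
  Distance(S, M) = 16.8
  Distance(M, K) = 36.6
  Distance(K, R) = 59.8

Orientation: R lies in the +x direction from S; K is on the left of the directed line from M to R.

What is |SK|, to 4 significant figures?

52.70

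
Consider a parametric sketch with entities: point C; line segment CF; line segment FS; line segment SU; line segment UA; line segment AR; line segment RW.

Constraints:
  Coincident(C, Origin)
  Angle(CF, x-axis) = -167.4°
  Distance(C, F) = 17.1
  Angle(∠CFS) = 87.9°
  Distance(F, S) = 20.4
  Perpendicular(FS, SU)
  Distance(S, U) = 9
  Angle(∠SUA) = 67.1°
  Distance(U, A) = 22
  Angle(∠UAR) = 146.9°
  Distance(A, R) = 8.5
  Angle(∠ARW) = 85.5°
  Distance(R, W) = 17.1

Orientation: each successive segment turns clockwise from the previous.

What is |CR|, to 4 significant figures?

24.27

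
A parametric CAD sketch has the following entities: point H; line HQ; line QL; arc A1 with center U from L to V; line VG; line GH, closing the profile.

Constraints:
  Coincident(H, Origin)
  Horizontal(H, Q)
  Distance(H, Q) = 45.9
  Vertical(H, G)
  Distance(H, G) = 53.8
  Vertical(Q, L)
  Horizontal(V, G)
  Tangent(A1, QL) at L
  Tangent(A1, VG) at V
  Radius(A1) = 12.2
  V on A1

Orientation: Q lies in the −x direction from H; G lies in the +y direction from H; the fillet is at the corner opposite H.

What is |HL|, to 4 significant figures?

61.95

H is at the origin; H and Q share the same y with |HQ| = 45.9 and Q on the −x side, so Q = (-45.90, 0.000). H and G share the same x with |HG| = 53.8 and G on the +y side, so G = (0.000, 53.80). The virtual corner opposite H is at (-45.90, 53.80). Since A1 is tangent to QL there, UL ⟂ QL and A1 meets VG tangentially, so UV is at right angles to VG, with radius 12.2, so the center U sits 12.2 in from both sides at U = (-33.70, 41.60). That places the tangent points at L = (-45.90, 41.60) on QL and V = (-33.70, 53.80) on VG. Then |HL| = |L − H| = 61.95.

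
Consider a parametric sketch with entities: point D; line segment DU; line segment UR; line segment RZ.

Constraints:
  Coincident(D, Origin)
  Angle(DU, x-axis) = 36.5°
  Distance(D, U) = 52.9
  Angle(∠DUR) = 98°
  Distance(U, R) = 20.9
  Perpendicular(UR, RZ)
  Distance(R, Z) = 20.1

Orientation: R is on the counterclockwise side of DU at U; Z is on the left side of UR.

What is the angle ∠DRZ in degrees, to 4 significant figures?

28.35°

D is at the origin; DU runs at 36.5° with length 52.9, so U = 52.9·(cos 36.5°, sin 36.5°) = (42.52, 31.47). ∠DUR = 98.0°, so UR runs at 36.5° + (180° − 98.0°) = 118.5° from the x-axis; with |UR| = 20.9, R = U + 20.9·(cos 118.5°, sin 118.5°) = (32.55, 49.83). The perpendicularity gives RZ at right angles to UR; with |RZ| = 20.1 on the left of UR, Z = R + 20.1·(-0.8788, -0.4772) = (14.89, 40.24). Then cos ∠DRZ = RD·RZ / (|RD||RZ|), giving 28.35°.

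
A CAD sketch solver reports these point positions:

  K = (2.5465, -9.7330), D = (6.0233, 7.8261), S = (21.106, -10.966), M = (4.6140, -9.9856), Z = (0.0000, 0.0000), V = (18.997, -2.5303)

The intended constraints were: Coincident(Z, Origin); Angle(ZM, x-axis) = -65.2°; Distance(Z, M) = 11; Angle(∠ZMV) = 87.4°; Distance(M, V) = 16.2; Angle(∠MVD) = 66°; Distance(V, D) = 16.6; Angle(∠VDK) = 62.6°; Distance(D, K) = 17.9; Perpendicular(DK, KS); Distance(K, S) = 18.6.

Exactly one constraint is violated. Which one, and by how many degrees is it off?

Perpendicular(DK, KS) — off by 7.40°.

Z = (0.00, 0.00) ✓; ZM at -65.20° ✓; |ZM| = 11.00 ✓; ∠ZMV = 87.40° ✓; |MV| = 16.20 ✓; ∠MVD = 66.00° ✓; |VD| = 16.60 ✓; ∠VDK = 62.60° ✓; |DK| = 17.90 ✓; ∠(DK, KS) = 97.40° ✗; |KS| = 18.60 ✓.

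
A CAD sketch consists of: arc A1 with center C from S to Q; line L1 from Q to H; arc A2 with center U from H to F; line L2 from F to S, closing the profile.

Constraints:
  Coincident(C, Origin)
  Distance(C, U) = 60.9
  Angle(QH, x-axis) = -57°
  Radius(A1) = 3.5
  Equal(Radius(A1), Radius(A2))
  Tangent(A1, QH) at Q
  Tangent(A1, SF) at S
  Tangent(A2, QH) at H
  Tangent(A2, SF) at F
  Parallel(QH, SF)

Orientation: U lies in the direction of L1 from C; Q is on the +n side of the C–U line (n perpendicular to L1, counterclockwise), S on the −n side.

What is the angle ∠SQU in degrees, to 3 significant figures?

86.7°

C is at the origin and U lies 60.9 along u from C, so U = 60.9·u = (33.2, -51.1). Tangency of A1 to both parallel lines with radius 3.5 puts Q and S at C ± 3.5·n: Q = (2.94, 1.91), S = (-2.94, -1.91). Then cos ∠SQU = QS·QU / (|QS||QU|), giving 86.7°.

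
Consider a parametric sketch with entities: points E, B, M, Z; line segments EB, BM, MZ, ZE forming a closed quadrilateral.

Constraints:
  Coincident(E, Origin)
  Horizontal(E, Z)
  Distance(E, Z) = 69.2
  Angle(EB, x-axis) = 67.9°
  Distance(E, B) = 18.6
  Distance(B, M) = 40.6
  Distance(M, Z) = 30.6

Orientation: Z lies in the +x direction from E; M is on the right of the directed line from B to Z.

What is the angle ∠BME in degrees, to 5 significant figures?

26.643°

E is at the origin; E and Z share the same y with |EZ| = 69.2 and Z in +x, so Z = (69.2, 0). EB runs at 67.9° with |EB| = 18.6, so B = (6.9978, 17.233). M is determined by |BM| = 40.6 and |MZ| = 30.6 together: it lies at the intersection of circle(B, 40.6) and circle(Z, 30.6). With |BZ| = 64.545, the foot of the radical line on BZ is 37.788 from B and the perpendicular offset is √(40.6² − 37.788²) = 14.846. Taking the right-of-BZ solution: M = (39.450, -7.1632).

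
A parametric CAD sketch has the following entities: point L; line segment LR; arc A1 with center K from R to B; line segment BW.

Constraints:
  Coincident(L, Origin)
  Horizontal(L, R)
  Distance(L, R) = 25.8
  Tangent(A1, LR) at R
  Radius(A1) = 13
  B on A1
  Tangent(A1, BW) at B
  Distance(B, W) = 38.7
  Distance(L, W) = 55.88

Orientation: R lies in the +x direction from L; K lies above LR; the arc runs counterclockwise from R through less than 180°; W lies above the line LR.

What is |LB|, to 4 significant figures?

41.88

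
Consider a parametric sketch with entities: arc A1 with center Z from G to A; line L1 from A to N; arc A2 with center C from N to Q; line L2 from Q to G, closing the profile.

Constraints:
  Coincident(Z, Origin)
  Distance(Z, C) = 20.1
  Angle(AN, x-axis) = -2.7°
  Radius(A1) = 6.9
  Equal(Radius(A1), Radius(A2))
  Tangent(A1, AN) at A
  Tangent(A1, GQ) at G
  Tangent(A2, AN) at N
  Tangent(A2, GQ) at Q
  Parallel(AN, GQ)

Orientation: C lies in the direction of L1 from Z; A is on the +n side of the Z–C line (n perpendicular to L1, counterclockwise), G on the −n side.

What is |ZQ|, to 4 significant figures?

21.25

Tangency of A1 to both parallel lines with radius 6.9 puts A and G at Z ± 6.9·n: A = (0.3250, 6.892), G = (-0.3250, -6.892). Equal radii place N and Q the same way about C: N = C + 6.9·n = (20.40, 5.946), Q = C − 6.9·n = (19.75, -7.839). Then |ZQ| = |Q − Z| = 21.25.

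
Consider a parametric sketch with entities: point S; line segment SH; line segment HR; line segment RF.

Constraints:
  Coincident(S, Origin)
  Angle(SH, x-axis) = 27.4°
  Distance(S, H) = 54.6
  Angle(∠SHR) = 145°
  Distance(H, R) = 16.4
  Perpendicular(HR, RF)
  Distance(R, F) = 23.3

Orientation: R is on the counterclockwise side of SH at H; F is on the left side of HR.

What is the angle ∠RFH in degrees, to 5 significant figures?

35.140°

S is at the origin; SH runs at 27.4° with length 54.6, so H = 54.6·(cos 27.4°, sin 27.4°) = (48.475, 25.127). ∠SHR = 145.0°, so HR runs at 27.4° + (180° − 145.0°) = 62.400° from the x-axis; with |HR| = 16.4, R = H + 16.4·(cos 62.400°, sin 62.400°) = (56.073, 39.661). HR is perpendicular to RF; with |RF| = 23.3 on the left of HR, F = R + 23.3·(-0.88620, 0.46330) = (35.424, 50.455). Then cos ∠RFH = FR·FH / (|FR||FH|), giving 35.140°.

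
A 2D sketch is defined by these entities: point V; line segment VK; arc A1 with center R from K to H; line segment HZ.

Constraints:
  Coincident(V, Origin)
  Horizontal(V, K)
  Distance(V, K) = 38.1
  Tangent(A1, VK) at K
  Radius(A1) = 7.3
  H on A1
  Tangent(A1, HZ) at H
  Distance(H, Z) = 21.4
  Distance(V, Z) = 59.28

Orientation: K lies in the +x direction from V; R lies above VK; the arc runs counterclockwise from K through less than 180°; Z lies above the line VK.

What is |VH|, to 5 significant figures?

44.647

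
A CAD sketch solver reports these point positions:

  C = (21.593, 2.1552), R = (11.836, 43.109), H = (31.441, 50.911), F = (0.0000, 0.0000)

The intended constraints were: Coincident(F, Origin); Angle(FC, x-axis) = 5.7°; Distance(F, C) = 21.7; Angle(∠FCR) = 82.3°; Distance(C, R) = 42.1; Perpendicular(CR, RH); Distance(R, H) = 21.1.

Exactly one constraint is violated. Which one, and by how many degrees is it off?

Perpendicular(CR, RH) — off by 8.30°.

F = (0.00, 0.00) ✓; FC at 5.700° ✓; |FC| = 21.70 ✓; ∠FCR = 82.30° ✓; |CR| = 42.10 ✓; ∠(CR, RH) = 81.70° ✗; |RH| = 21.10 ✓.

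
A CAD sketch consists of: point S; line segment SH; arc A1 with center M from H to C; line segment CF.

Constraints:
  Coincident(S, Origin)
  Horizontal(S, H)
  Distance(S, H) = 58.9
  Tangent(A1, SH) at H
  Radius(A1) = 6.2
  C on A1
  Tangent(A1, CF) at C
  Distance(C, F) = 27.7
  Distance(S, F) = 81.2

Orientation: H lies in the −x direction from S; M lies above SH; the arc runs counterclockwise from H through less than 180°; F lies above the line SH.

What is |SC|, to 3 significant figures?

55.9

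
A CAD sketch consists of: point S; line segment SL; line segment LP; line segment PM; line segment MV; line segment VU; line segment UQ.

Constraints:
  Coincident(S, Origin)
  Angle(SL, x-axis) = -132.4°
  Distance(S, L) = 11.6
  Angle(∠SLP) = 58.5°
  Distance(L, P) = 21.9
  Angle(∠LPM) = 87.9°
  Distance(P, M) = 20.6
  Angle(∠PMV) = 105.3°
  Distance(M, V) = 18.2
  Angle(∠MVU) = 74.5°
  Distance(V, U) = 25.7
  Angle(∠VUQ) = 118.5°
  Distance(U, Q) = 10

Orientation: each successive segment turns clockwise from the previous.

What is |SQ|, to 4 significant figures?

16.93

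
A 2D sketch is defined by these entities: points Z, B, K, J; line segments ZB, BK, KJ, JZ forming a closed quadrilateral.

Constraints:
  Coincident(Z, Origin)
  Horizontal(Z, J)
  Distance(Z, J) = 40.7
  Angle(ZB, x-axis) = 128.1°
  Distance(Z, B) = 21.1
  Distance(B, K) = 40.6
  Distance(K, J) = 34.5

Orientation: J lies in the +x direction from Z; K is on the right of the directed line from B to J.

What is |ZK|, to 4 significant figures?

19.55

Checks: |BK| = 40.60 ✓; |KJ| = 34.50 ✓.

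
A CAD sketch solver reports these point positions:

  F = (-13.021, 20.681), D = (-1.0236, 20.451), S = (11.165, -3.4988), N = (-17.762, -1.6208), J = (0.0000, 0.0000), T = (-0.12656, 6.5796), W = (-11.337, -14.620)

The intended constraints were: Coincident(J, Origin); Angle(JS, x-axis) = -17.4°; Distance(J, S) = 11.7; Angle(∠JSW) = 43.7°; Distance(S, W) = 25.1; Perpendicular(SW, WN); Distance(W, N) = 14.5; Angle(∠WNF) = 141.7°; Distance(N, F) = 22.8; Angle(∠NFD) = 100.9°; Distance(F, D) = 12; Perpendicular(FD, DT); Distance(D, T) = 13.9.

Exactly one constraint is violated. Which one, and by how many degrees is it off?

Perpendicular(FD, DT) — off by 4.80°.

J = (0.00, 0.00) ✓; JS at -17.40° ✓; |JS| = 11.70 ✓; ∠JSW = 43.70° ✓; |SW| = 25.10 ✓; ∠(SW, WN) = 90.00° ✓; |WN| = 14.50 ✓; ∠WNF = 141.7° ✓; |NF| = 22.80 ✓; ∠NFD = 100.9° ✓; |FD| = 12.00 ✓; ∠(FD, DT) = 85.20° ✗; |DT| = 13.90 ✓.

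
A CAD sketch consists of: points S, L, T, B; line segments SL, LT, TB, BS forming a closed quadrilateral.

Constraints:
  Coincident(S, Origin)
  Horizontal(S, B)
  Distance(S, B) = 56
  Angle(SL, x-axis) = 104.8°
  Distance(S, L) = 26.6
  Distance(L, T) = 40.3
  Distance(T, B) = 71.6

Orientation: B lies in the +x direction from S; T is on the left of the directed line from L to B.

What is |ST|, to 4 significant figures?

61.21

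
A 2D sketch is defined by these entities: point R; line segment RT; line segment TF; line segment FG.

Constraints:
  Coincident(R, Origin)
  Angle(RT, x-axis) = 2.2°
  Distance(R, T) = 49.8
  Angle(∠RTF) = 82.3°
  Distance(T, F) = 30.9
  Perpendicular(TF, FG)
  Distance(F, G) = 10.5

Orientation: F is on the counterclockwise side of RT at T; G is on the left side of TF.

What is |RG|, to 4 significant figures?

45.79

∠RTF = 82.3°, so TF runs at 2.2° + (180° − 82.3°) = 99.90° from the x-axis; with |TF| = 30.9, F = T + 30.9·(cos 99.90°, sin 99.90°) = (44.45, 32.35). TF is perpendicular to FG; with |FG| = 10.5 on the left of TF, G = F + 10.5·(-0.9851, -0.1719) = (34.11, 30.55). Then |RG| = |G − R| = 45.79.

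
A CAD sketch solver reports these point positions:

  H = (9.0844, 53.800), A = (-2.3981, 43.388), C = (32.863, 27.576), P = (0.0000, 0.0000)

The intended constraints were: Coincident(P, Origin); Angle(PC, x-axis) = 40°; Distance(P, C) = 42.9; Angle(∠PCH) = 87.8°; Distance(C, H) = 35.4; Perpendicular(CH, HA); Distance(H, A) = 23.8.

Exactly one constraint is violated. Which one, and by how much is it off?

Distance(H, A) = 23.8 — off by 8.30.

P = (0.00, 0.00) ✓; PC at 40.00° ✓; |PC| = 42.90 ✓; ∠PCH = 87.80° ✓; |CH| = 35.40 ✓; ∠(CH, HA) = 90.00° ✓; |HA| = 15.50 ✗.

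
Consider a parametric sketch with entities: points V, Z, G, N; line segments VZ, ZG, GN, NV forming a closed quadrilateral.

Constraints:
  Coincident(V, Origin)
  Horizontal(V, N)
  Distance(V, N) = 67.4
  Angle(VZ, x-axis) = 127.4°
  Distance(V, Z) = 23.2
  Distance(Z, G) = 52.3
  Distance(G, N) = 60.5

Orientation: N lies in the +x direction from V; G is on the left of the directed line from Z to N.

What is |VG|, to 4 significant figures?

55.71

V is at the origin; V and N share the same y with |VN| = 67.4 and N in +x, so N = (67.4, 0). VZ runs at 127.4° with |VZ| = 23.2, so Z = (-14.09, 18.43). G is determined by |ZG| = 52.3 and |GN| = 60.5 together: it lies at the intersection of circle(Z, 52.3) and circle(N, 60.5). With |ZN| = 83.55, the foot of the radical line on ZN is 36.24 from Z and the perpendicular offset is √(52.3² − 36.24²) = 37.71. Taking the left-of-ZN solution: G = (29.57, 47.22).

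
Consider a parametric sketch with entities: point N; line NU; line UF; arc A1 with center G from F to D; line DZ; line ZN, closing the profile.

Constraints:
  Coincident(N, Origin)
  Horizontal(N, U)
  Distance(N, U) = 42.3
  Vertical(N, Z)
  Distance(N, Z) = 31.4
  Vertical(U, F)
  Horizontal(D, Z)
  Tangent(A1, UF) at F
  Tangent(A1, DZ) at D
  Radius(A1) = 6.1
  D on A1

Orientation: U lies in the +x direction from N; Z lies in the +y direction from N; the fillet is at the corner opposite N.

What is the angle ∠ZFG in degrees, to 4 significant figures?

8.206°

The virtual corner opposite N is at (42.30, 31.40). The tangent condition forces GF to be normal to UF and A1 meets DZ tangentially, so GD is at right angles to DZ, with radius 6.1, so the center G sits 6.1 in from both sides at G = (36.20, 25.30). That places the tangent points at F = (42.30, 25.30) on UF and D = (36.20, 31.40) on DZ. Then cos ∠ZFG = FZ·FG / (|FZ||FG|), giving 8.206°.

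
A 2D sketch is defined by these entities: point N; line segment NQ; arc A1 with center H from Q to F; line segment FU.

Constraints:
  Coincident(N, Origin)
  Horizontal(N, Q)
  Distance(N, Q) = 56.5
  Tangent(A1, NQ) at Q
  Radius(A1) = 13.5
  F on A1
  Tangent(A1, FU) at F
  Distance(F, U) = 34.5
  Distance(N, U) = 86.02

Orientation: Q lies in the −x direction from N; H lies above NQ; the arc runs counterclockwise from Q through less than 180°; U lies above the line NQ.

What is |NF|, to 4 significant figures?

52.52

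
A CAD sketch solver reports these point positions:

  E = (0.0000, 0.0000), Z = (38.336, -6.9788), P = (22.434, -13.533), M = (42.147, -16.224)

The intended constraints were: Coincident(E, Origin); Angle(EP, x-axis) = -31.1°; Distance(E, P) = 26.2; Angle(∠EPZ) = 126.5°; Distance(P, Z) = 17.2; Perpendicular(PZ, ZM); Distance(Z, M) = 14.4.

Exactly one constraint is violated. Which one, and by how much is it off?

Distance(Z, M) = 14.4 — off by 4.40.

E = (0.00, 0.00) ✓; EP at -31.10° ✓; |EP| = 26.20 ✓; ∠EPZ = 126.5° ✓; |PZ| = 17.20 ✓; ∠(PZ, ZM) = 90.00° ✓; |ZM| = 10.00 ✗.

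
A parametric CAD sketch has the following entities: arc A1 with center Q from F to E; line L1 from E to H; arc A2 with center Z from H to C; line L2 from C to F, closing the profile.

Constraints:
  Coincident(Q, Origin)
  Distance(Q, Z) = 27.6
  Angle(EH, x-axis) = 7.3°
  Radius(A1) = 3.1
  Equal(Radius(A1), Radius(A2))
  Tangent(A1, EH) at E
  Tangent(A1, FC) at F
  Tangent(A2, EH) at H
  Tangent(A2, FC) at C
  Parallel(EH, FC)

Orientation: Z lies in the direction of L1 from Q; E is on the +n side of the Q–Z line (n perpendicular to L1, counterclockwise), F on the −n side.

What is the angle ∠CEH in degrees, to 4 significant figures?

12.66°

The slot axis is L1's direction at 7.3°, so u = (cos 7.3°, sin 7.3°) = (0.9919, 0.1271) and n = (−sin 7.3°, cos 7.3°) = (-0.1271, 0.9919). Q is at the origin and Z lies 27.6 along u from Q, so Z = 27.6·u = (27.38, 3.507). Tangency of A1 to both parallel lines with radius 3.1 puts E and F at Q ± 3.1·n: E = (-0.3939, 3.075), F = (0.3939, -3.075). Equal radii place H and C the same way about Z: H = Z + 3.1·n = (26.98, 6.582), C = Z − 3.1·n = (27.77, 0.4321). Then cos ∠CEH = EC·EH / (|EC||EH|), giving 12.66°.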